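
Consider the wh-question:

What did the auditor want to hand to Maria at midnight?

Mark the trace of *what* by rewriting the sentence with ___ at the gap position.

What did the auditor want to hand ___ to Maria at midnight?

Underlying clause: The auditor did want to hand what to Maria at midnight.
'what' functions as the direct object of 'hand'. The gap is right after 'hand'.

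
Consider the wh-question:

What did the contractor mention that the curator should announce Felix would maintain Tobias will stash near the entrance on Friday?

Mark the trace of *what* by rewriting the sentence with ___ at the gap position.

Underlying clause: The contractor did mention that the curator should announce Felix would maintain Tobias will stash what near the entrance on Friday.
'what' functions as the direct object of 'stash'. The gap is right after 'stash'.

What did the contractor mention that the curator should announce Felix would maintain Tobias will stash ___ near the entrance on Friday?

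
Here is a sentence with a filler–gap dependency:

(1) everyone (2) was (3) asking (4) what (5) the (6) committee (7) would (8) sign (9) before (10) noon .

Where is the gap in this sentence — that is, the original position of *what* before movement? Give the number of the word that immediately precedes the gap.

8

Underlying clause: The committee would sign what before noon.
'what' functions as the direct object of 'sign'. It moves to the left edge, and the trace sits right after 'sign':
Everyone was asking what the committee would sign ___ before noon.
'sign' is word 8.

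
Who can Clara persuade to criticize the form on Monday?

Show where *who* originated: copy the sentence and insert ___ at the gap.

Who can Clara persuade ___ to criticize the form on Monday?

Underlying clause: Clara can persuade who to criticize the form on Monday.
'who' is the direct object of 'persuade'. The gap is right after 'persuade'.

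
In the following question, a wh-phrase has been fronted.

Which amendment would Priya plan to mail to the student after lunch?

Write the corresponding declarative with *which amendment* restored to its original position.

The filler 'which amendment' is interpreted as the direct object of 'mail'. It moves to the left edge, and the trace sits right after 'mail':
Which amendment would Priya plan to mail ___ to the student after lunch?

Priya would plan to mail which amendment to the student after lunch.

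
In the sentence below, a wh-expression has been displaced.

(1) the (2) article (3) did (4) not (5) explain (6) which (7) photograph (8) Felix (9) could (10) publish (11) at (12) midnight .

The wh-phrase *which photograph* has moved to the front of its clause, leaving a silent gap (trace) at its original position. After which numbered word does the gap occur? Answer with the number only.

In situ: Felix could publish which photograph at midnight.
'which photograph' functions as the direct object of 'publish'. Wh-movement fronts it, leaving a gap right after 'publish':
The article did not explain which photograph Felix could publish ___ at midnight.
'publish' is word 10.

10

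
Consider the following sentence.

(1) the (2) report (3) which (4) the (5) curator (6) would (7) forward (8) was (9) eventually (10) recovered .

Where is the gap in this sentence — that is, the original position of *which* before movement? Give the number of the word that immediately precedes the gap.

'which' functions as the direct object of 'forward'. Wh-movement fronts it, leaving a gap right after 'forward':
The report which the curator would forward ___ was eventually recovered.
'forward' is word 7.

7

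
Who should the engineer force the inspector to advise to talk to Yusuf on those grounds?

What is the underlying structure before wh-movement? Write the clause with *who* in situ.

The engineer should force the inspector to advise who to talk to Yusuf on those grounds.

The filler 'who' is interpreted as the direct object of 'advise'. Fronting leaves a gap immediately after 'advise':
Who should the engineer force the inspector to advise ___ to talk to Yusuf on those grounds?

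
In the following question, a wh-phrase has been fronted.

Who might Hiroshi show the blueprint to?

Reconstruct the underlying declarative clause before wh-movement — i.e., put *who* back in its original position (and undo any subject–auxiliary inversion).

The filler 'who' is interpreted as the object of the preposition 'to' (recipient of 'show'). It moves to the left edge, and the trace sits right after 'to':
Who might Hiroshi show the blueprint to ___?

Hiroshi might show the blueprint to who.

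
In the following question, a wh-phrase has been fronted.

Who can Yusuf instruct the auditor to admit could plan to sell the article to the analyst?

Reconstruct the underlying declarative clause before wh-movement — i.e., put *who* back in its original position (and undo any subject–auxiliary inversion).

Yusuf can instruct the auditor to admit who could plan to sell the article to the analyst.

The filler 'who' is interpreted as the subject of the clause embedded under 'admit'. Wh-movement fronts it, leaving a gap right after 'admit':
Who can Yusuf instruct the auditor to admit ___ could plan to sell the article to the analyst?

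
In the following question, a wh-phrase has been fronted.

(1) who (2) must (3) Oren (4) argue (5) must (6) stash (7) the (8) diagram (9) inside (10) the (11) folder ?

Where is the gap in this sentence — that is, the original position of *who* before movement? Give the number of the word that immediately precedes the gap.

Before movement: Oren must argue who must stash the diagram inside the folder.
'who' functions as the subject of the clause embedded under 'argue'. Fronting leaves a gap immediately after 'argue':
Who must Oren argue ___ must stash the diagram inside the folder?
'argue' is word 4.

4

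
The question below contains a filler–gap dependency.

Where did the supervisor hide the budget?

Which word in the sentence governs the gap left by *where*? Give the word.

hide

In situ: The supervisor did hide the budget where.
The filler 'where' is interpreted as the locative complement of 'hide'. Wh-movement fronts it, leaving a gap right after 'budget':
Where did the supervisor hide the budget ___?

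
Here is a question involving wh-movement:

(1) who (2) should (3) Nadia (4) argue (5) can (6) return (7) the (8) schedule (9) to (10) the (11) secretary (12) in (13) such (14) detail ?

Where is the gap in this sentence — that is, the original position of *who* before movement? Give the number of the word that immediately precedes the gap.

4

In situ: Nadia should argue who can return the schedule to the secretary in such detail.
'who' functions as the subject of the clause embedded under 'argue'. Fronting leaves a gap immediately after 'argue':
Who should Nadia argue ___ can return the schedule to the secretary in such detail?
'argue' is word 4.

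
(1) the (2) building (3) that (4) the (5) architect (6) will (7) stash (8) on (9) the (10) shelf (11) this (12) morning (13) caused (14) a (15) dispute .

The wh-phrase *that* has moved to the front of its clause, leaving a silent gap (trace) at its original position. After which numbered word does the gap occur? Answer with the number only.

The filler 'that' is interpreted as the direct object of 'stash'. It moves to the left edge, and the trace sits right after 'stash':
The building that the architect will stash ___ on the shelf this morning caused a dispute.
'stash' is word 7.

7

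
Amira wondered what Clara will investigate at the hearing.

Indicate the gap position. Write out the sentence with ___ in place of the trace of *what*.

In situ: Clara will investigate what at the hearing.
'what' is the direct object of 'investigate'. The gap is right after 'investigate'.

Amira wondered what Clara will investigate ___ at the hearing.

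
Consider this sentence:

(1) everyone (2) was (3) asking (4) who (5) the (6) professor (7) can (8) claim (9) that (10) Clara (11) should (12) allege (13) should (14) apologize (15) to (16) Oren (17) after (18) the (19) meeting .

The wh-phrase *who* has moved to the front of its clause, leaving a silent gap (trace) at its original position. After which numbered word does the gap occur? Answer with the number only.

Underlying clause: The professor can claim that Clara should allege who should apologize to Oren after the meeting.
'who' is the subject of the clause embedded under 'allege'. Fronting leaves a gap immediately after 'allege':
Everyone was asking who the professor can claim that Clara should allege ___ should apologize to Oren after the meeting.
'allege' is word 12.

12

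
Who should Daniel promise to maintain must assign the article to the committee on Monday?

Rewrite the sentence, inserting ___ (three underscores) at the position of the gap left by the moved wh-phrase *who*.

Who should Daniel promise to maintain ___ must assign the article to the committee on Monday?

Pre-movement form: Daniel should promise to maintain who must assign the article to the committee on Monday.
'who' functions as the subject of the clause embedded under 'maintain'. The gap is right after 'maintain'.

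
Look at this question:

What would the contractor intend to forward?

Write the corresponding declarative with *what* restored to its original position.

The contractor would intend to forward what.

The filler 'what' is interpreted as the direct object of 'forward'. It moves to the left edge, and the trace sits right after 'forward':
What would the contractor intend to forward ___?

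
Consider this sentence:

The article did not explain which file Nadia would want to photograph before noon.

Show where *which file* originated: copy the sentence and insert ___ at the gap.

The article did not explain which file Nadia would want to photograph ___ before noon.

In situ: Nadia would want to photograph which file before noon.
'which file' is the direct object of 'photograph'. The gap is right after 'photograph'.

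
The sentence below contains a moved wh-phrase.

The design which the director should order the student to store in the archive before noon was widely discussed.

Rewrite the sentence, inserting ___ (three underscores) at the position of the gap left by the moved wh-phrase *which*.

The design which the director should order the student to store ___ in the archive before noon was widely discussed.

'which' is the direct object of 'store'. The gap is right after 'store'.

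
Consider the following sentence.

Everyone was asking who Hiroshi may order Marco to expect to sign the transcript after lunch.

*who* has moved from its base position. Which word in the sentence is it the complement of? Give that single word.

In situ: Hiroshi may order Marco to expect who to sign the transcript after lunch.
'who' functions as the direct object of 'expect'. Fronting leaves a gap immediately after 'expect':
Everyone was asking who Hiroshi may order Marco to expect ___ to sign the transcript after lunch.

expect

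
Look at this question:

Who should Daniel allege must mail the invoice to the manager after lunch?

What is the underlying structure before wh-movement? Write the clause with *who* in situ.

Daniel should allege who must mail the invoice to the manager after lunch.

'who' is the subject of the clause embedded under 'allege'. It moves to the left edge, and the trace sits right after 'allege':
Who should Daniel allege ___ must mail the invoice to the manager after lunch?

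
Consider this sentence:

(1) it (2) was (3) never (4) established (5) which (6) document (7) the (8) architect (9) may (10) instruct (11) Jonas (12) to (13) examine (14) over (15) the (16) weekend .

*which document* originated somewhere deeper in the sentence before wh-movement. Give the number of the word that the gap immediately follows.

Underlying clause: The architect may instruct Jonas to examine which document over the weekend.
'which document' is the direct object of 'examine'. Wh-movement fronts it, leaving a gap right after 'examine':
It was never established which document the architect may instruct Jonas to examine ___ over the weekend.
'examine' is word 13.

13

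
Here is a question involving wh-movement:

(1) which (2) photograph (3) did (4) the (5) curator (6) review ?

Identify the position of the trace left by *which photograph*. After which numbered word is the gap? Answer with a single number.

6

In situ: The curator did review which photograph.
'which photograph' is the direct object of 'review'. Wh-movement fronts it, leaving a gap right after 'review':
Which photograph did the curator review ___?
'review' is word 6.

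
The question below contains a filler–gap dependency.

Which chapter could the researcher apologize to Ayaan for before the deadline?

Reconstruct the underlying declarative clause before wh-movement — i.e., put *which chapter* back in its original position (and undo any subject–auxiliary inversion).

The researcher could apologize to Ayaan for which chapter before the deadline.

The filler 'which chapter' is interpreted as the object of the preposition 'for'. Wh-movement fronts it, leaving a gap right after 'for':
Which chapter could the researcher apologize to Ayaan for ___ before the deadline?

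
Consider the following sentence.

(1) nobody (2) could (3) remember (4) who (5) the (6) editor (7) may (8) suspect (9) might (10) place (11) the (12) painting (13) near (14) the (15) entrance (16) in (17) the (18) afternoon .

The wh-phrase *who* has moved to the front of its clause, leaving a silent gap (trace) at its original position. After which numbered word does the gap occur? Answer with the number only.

8

Before movement: The editor may suspect who might place the painting near the entrance in the afternoon.
'who' is the subject of the clause embedded under 'suspect'. Fronting leaves a gap immediately after 'suspect':
Nobody could remember who the editor may suspect ___ might place the painting near the entrance in the afternoon.
'suspect' is word 8.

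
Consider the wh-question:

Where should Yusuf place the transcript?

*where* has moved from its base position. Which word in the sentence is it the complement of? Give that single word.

Pre-movement form: Yusuf should place the transcript where.
'where' functions as the locative complement of 'place'. Fronting leaves a gap immediately after 'transcript':
Where should Yusuf place the transcript ___?

place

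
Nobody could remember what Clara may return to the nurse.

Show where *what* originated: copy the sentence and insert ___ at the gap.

In situ: Clara may return what to the nurse.
'what' is the direct object of 'return'. The gap is right after 'return'.

Nobody could remember what Clara may return ___ to the nurse.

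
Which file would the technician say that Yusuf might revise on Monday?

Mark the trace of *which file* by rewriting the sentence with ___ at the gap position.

Which file would the technician say that Yusuf might revise ___ on Monday?

Pre-movement form: The technician would say that Yusuf might revise which file on Monday.
'which file' is the direct object of 'revise'. The gap is right after 'revise'.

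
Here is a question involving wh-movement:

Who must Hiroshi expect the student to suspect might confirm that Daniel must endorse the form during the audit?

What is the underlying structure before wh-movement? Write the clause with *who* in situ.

Hiroshi must expect the student to suspect who might confirm that Daniel must endorse the form during the audit.

'who' functions as the subject of the clause embedded under 'suspect'. It moves to the left edge, and the trace sits right after 'suspect':
Who must Hiroshi expect the student to suspect ___ might confirm that Daniel must endorse the form during the audit?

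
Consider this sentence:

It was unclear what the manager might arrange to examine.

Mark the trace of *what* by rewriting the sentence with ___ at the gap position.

It was unclear what the manager might arrange to examine ___.

Underlying clause: The manager might arrange to examine what.
'what' is the direct object of 'examine'. The gap is right after 'examine'.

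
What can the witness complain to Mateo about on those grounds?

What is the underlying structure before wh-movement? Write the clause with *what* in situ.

The witness can complain to Mateo about what on those grounds.

The filler 'what' is interpreted as the object of the preposition 'about'. It moves to the left edge, and the trace sits right after 'about':
What can the witness complain to Mateo about ___ on those grounds?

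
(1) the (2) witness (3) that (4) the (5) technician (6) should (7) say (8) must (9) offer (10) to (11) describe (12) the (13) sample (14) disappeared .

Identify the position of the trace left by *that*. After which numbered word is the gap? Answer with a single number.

'that' functions as the subject of the clause embedded under 'say'. It moves to the left edge, and the trace sits right after 'say':
The witness that the technician should say ___ must offer to describe the sample disappeared.
'say' is word 7.

7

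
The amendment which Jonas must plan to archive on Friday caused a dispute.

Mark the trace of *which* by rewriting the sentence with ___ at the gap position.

'which' functions as the direct object of 'archive'. The gap is right after 'archive'.

The amendment which Jonas must plan to archive ___ on Friday caused a dispute.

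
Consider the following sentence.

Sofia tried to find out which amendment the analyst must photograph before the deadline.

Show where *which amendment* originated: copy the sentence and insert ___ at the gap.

Before movement: The analyst must photograph which amendment before the deadline.
The filler 'which amendment' is interpreted as the direct object of 'photograph'. The gap is right after 'photograph'.

Sofia tried to find out which amendment the analyst must photograph ___ before the deadline.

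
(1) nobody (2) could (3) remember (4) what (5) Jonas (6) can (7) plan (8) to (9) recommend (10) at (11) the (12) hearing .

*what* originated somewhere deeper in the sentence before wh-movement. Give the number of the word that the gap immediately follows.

9

In situ: Jonas can plan to recommend what at the hearing.
'what' is the direct object of 'recommend'. Fronting leaves a gap immediately after 'recommend':
Nobody could remember what Jonas can plan to recommend ___ at the hearing.
'recommend' is word 9.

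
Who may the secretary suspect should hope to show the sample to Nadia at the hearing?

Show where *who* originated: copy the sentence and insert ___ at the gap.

Who may the secretary suspect ___ should hope to show the sample to Nadia at the hearing?

Pre-movement form: The secretary may suspect who should hope to show the sample to Nadia at the hearing.
'who' is the subject of the clause embedded under 'suspect'. The gap is right after 'suspect'.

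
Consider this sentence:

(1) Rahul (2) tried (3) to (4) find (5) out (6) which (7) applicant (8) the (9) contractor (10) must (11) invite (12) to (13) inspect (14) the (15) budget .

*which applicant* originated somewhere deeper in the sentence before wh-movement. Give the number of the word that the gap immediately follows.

11

In situ: The contractor must invite which applicant to inspect the budget.
'which applicant' functions as the direct object of 'invite'. Fronting leaves a gap immediately after 'invite':
Rahul tried to find out which applicant the contractor must invite ___ to inspect the budget.
'invite' is word 11.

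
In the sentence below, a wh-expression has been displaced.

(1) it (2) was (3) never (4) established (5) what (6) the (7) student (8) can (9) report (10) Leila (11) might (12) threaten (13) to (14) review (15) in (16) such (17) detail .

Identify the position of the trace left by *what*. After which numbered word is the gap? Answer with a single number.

Underlying clause: The student can report Leila might threaten to review what in such detail.
The filler 'what' is interpreted as the direct object of 'review'. Wh-movement fronts it, leaving a gap right after 'review':
It was never established what the student can report Leila might threaten to review ___ in such detail.
'review' is word 14.

14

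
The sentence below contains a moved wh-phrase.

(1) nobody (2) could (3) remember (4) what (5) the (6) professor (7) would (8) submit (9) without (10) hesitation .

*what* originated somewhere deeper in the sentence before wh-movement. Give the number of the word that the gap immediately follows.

Before movement: The professor would submit what without hesitation.
'what' is the direct object of 'submit'. Fronting leaves a gap immediately after 'submit':
Nobody could remember what the professor would submit ___ without hesitation.
'submit' is word 8.

8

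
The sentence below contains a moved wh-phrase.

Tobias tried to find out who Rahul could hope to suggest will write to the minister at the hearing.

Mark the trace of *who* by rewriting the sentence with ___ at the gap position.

Tobias tried to find out who Rahul could hope to suggest ___ will write to the minister at the hearing.

Pre-movement form: Rahul could hope to suggest who will write to the minister at the hearing.
'who' functions as the subject of the clause embedded under 'suggest'. The gap is right after 'suggest'.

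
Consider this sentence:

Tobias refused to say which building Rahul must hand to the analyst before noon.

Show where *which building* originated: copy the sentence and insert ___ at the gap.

Tobias refused to say which building Rahul must hand ___ to the analyst before noon.

Before movement: Rahul must hand which building to the analyst before noon.
The filler 'which building' is interpreted as the direct object of 'hand'. The gap is right after 'hand'.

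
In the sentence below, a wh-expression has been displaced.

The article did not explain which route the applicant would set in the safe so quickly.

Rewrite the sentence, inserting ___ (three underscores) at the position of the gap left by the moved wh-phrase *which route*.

Underlying clause: The applicant would set which route in the safe so quickly.
'which route' is the direct object of 'set'. The gap is right after 'set'.

The article did not explain which route the applicant would set ___ in the safe so quickly.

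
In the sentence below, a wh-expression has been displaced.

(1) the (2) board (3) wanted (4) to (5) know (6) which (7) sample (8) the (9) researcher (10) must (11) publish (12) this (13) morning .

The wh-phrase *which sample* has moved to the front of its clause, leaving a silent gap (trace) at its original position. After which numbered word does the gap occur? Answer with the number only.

In situ: The researcher must publish which sample this morning.
'which sample' is the direct object of 'publish'. Wh-movement fronts it, leaving a gap right after 'publish':
The board wanted to know which sample the researcher must publish ___ this morning.
'publish' is word 11.

11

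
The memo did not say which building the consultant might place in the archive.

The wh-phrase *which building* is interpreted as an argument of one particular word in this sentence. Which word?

place

Before movement: The consultant might place which building in the archive.
'which building' functions as the direct object of 'place'. It moves to the left edge, and the trace sits right after 'place':
The memo did not say which building the consultant might place ___ in the archive.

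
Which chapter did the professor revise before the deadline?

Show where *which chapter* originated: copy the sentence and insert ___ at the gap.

Before movement: The professor did revise which chapter before the deadline.
'which chapter' is the direct object of 'revise'. The gap is right after 'revise'.

Which chapter did the professor revise ___ before the deadline?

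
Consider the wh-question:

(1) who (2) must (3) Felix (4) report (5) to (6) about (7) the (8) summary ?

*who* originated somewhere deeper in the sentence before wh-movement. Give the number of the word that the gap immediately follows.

Underlying clause: Felix must report to who about the summary.
'who' functions as the object of the preposition 'to'. Wh-movement fronts it, leaving a gap right after 'to':
Who must Felix report to ___ about the summary?
'to' is word 5.

5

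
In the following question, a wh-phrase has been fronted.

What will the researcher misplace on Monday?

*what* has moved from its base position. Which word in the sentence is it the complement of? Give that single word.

In situ: The researcher will misplace what on Monday.
'what' is the direct object of 'misplace'. Fronting leaves a gap immediately after 'misplace':
What will the researcher misplace ___ on Monday?

misplace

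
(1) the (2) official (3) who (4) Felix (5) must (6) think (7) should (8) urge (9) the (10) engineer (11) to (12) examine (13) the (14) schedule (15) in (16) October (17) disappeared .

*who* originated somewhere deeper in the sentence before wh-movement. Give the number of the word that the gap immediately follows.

'who' functions as the subject of the clause embedded under 'think'. Wh-movement fronts it, leaving a gap right after 'think':
The official who Felix must think ___ should urge the engineer to examine the schedule in October disappeared.
'think' is word 6.

6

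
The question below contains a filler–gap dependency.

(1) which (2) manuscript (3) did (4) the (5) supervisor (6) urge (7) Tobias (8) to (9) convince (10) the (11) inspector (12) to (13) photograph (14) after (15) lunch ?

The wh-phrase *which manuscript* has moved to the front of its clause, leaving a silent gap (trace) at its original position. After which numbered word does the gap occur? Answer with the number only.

In situ: The supervisor did urge Tobias to convince the inspector to photograph which manuscript after lunch.
The filler 'which manuscript' is interpreted as the direct object of 'photograph'. Fronting leaves a gap immediately after 'photograph':
Which manuscript did the supervisor urge Tobias to convince the inspector to photograph ___ after lunch?
'photograph' is word 13.

13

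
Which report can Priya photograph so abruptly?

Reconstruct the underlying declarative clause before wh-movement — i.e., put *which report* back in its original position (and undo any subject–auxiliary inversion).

'which report' functions as the direct object of 'photograph'. Fronting leaves a gap immediately after 'photograph':
Which report can Priya photograph ___ so abruptly?

Priya can photograph which report so abruptly.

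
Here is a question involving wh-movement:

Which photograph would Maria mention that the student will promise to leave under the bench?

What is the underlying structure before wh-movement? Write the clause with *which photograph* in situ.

'which photograph' functions as the direct object of 'leave'. Wh-movement fronts it, leaving a gap right after 'leave':
Which photograph would Maria mention that the student will promise to leave ___ under the bench?

Maria would mention that the student will promise to leave which photograph under the bench.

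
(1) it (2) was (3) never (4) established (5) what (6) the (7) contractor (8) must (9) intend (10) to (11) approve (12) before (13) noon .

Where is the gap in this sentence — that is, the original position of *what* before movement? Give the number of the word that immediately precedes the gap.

11

Before movement: The contractor must intend to approve what before noon.
'what' functions as the direct object of 'approve'. Fronting leaves a gap immediately after 'approve':
It was never established what the contractor must intend to approve ___ before noon.
'approve' is word 11.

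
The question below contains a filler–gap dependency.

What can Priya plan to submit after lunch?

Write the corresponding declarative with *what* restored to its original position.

Priya can plan to submit what after lunch.

The filler 'what' is interpreted as the direct object of 'submit'. Wh-movement fronts it, leaving a gap right after 'submit':
What can Priya plan to submit ___ after lunch?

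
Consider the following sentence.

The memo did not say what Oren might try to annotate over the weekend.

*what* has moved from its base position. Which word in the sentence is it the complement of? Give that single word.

annotate

Before movement: Oren might try to annotate what over the weekend.
The filler 'what' is interpreted as the direct object of 'annotate'. Fronting leaves a gap immediately after 'annotate':
The memo did not say what Oren might try to annotate ___ over the weekend.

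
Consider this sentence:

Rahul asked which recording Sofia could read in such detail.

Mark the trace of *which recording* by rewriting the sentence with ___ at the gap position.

Pre-movement form: Sofia could read which recording in such detail.
The filler 'which recording' is interpreted as the direct object of 'read'. The gap is right after 'read'.

Rahul asked which recording Sofia could read ___ in such detail.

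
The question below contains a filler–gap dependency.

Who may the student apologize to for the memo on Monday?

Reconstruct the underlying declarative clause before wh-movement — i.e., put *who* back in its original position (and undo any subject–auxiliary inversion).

The filler 'who' is interpreted as the object of the preposition 'to'. Fronting leaves a gap immediately after 'to':
Who may the student apologize to ___ for the memo on Monday?

The student may apologize to who for the memo on Monday.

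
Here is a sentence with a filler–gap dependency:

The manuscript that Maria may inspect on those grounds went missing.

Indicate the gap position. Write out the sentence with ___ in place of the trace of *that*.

The manuscript that Maria may inspect ___ on those grounds went missing.

'that' is the direct object of 'inspect'. The gap is right after 'inspect'.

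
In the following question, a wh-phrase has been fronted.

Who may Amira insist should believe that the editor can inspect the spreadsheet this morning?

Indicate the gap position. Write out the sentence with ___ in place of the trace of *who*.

Who may Amira insist ___ should believe that the editor can inspect the spreadsheet this morning?

Before movement: Amira may insist who should believe that the editor can inspect the spreadsheet this morning.
'who' functions as the subject of the clause embedded under 'insist'. The gap is right after 'insist'.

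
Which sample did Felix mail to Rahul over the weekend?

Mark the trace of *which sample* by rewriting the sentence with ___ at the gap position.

Before movement: Felix did mail which sample to Rahul over the weekend.
'which sample' functions as the direct object of 'mail'. The gap is right after 'mail'.

Which sample did Felix mail ___ to Rahul over the weekend?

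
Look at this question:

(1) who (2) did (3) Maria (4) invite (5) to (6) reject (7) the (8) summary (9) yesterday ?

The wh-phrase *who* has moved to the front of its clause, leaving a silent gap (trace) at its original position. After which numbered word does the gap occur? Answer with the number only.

In situ: Maria did invite who to reject the summary yesterday.
The filler 'who' is interpreted as the direct object of 'invite'. It moves to the left edge, and the trace sits right after 'invite':
Who did Maria invite ___ to reject the summary yesterday?
'invite' is word 4.

4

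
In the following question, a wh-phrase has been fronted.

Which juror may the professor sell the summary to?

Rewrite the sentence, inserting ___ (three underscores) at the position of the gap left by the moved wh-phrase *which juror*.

Which juror may the professor sell the summary to ___?

Underlying clause: The professor may sell the summary to which juror.
The filler 'which juror' is interpreted as the object of the preposition 'to' (recipient of 'sell'). The gap is right after 'to'.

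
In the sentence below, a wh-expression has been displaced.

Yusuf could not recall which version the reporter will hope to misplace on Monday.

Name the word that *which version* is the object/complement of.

misplace

Underlying clause: The reporter will hope to misplace which version on Monday.
'which version' functions as the direct object of 'misplace'. It moves to the left edge, and the trace sits right after 'misplace':
Yusuf could not recall which version the reporter will hope to misplace ___ on Monday.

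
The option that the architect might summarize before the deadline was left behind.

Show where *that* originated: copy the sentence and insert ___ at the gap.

The filler 'that' is interpreted as the direct object of 'summarize'. The gap is right after 'summarize'.

The option that the architect might summarize ___ before the deadline was left behind.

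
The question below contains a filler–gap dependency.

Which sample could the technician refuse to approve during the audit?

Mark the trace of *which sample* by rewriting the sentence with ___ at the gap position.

Pre-movement form: The technician could refuse to approve which sample during the audit.
'which sample' functions as the direct object of 'approve'. The gap is right after 'approve'.

Which sample could the technician refuse to approve ___ during the audit?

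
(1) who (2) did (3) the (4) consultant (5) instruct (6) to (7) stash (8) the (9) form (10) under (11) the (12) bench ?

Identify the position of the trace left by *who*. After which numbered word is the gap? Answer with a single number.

Before movement: The consultant did instruct who to stash the form under the bench.
The filler 'who' is interpreted as the direct object of 'instruct'. It moves to the left edge, and the trace sits right after 'instruct':
Who did the consultant instruct ___ to stash the form under the bench?
'instruct' is word 5.

5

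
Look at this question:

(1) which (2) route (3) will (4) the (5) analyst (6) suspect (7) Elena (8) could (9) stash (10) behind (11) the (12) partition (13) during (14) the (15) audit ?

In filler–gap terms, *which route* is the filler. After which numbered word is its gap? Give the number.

9

Pre-movement form: The analyst will suspect Elena could stash which route behind the partition during the audit.
'which route' functions as the direct object of 'stash'. It moves to the left edge, and the trace sits right after 'stash':
Which route will the analyst suspect Elena could stash ___ behind the partition during the audit?
'stash' is word 9.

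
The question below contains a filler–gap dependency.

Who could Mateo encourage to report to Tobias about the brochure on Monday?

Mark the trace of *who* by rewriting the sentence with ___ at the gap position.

Who could Mateo encourage ___ to report to Tobias about the brochure on Monday?

Underlying clause: Mateo could encourage who to report to Tobias about the brochure on Monday.
'who' is the direct object of 'encourage'. The gap is right after 'encourage'.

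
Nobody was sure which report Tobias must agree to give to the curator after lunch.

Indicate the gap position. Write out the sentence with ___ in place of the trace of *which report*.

Nobody was sure which report Tobias must agree to give ___ to the curator after lunch.

In situ: Tobias must agree to give which report to the curator after lunch.
'which report' functions as the direct object of 'give'. The gap is right after 'give'.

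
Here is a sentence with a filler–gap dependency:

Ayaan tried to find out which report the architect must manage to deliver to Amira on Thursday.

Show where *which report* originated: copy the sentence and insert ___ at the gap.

In situ: The architect must manage to deliver which report to Amira on Thursday.
'which report' functions as the direct object of 'deliver'. The gap is right after 'deliver'.

Ayaan tried to find out which report the architect must manage to deliver ___ to Amira on Thursday.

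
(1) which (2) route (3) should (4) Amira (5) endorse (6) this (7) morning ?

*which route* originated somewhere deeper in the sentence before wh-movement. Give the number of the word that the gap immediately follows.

5

Before movement: Amira should endorse which route this morning.
The filler 'which route' is interpreted as the direct object of 'endorse'. It moves to the left edge, and the trace sits right after 'endorse':
Which route should Amira endorse ___ this morning?
'endorse' is word 5.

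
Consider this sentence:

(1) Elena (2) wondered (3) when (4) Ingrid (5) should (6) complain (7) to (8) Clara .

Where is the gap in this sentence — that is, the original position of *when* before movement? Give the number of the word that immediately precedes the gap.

8

Underlying clause: Ingrid should complain to Clara when.
'when' functions as the temporal adjunct. Wh-movement fronts it, leaving a gap right after 'Clara':
Elena wondered when Ingrid should complain to Clara ___.
'Clara' is word 8.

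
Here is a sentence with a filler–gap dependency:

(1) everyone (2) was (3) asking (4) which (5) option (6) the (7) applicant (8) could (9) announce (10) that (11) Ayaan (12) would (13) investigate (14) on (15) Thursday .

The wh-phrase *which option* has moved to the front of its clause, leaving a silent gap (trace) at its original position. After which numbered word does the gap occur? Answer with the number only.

13

Before movement: The applicant could announce that Ayaan would investigate which option on Thursday.
The filler 'which option' is interpreted as the direct object of 'investigate'. Wh-movement fronts it, leaving a gap right after 'investigate':
Everyone was asking which option the applicant could announce that Ayaan would investigate ___ on Thursday.
'investigate' is word 13.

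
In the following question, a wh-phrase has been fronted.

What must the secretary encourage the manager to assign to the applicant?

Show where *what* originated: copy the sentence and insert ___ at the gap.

What must the secretary encourage the manager to assign ___ to the applicant?

Before movement: The secretary must encourage the manager to assign what to the applicant.
'what' functions as the direct object of 'assign'. The gap is right after 'assign'.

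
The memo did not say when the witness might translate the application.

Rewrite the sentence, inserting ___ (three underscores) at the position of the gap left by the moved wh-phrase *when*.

In situ: The witness might translate the application when.
'when' functions as the temporal adjunct. The gap is right after 'application'.

The memo did not say when the witness might translate the application ___.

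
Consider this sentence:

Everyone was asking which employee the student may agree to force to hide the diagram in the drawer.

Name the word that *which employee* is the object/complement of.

force

In situ: The student may agree to force which employee to hide the diagram in the drawer.
The filler 'which employee' is interpreted as the direct object of 'force'. Wh-movement fronts it, leaving a gap right after 'force':
Everyone was asking which employee the student may agree to force ___ to hide the diagram in the drawer.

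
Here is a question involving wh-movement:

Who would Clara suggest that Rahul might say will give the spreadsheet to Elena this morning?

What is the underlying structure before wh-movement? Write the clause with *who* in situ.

The filler 'who' is interpreted as the subject of the clause embedded under 'say'. Wh-movement fronts it, leaving a gap right after 'say':
Who would Clara suggest that Rahul might say ___ will give the spreadsheet to Elena this morning?

Clara would suggest that Rahul might say who will give the spreadsheet to Elena this morning.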